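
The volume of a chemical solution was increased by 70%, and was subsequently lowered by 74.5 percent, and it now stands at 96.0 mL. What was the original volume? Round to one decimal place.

221.5 mL

Undoing the 74.5% decrease: 96.0 ÷ 0.255 ≈ 376.470588.
Undoing the 70% increase: 376.470588 ÷ 1.7 ≈ 221.5 mL.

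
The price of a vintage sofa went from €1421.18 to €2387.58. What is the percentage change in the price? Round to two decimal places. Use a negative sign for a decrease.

68.00%

Change: €2387.58 − €1421.18 = €966.40.
Relative to the original: €966.40 ÷ €1421.18 ≈ 68.00%.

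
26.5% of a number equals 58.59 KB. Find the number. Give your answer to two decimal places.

58.59 KB ÷ 0.265 ≈ 221.09 KB.

221.09 KB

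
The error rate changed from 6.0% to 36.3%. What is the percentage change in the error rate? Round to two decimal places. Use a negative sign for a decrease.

505.00%

The change is 36.3 − 6.0 = 30.3 percentage points.
Relative to the original 6.0%, that is 30.3 ÷ 6.0 = 505.00%.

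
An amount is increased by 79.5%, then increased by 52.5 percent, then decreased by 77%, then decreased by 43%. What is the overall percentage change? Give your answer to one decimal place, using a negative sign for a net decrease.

-64.1%

A 79.5% increase multiplies by 1.795.
Then a 52.5% increase: 1.795 × 1.525 = 2.737375.
Then a 77% decrease: 2.737375 × 0.23 = 0.62959625.
Then a 43% decrease: 0.62959625 × 0.57 = 0.3588698625.
Overall factor 0.3588698625, i.e. -64.1%.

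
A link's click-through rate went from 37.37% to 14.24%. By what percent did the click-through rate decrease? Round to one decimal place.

The change is 14.24 − 37.37 = -23.13 percentage points.
Relative to the original 37.37%, that is -23.13 ÷ 37.37 ≈ -61.9%.
So the click-through rate fell by 61.9%.

61.9%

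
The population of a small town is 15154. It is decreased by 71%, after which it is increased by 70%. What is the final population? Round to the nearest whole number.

7471

71% decrease: 15154 × 0.29 = 4394.66.
Apply the 70% increase: 4394.66 × 1.7 = 7470.922 ≈ 7471.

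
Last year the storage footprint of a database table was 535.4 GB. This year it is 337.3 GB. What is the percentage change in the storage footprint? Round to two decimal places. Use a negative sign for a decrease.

Change: 337.3 − 535.4 = -198.1.
Relative to the original: -198.1 ÷ 535.4 ≈ -37.00%.

-37.00%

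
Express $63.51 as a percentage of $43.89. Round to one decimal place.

144.7%

$63.51 ÷ $43.89 ≈ 144.7%.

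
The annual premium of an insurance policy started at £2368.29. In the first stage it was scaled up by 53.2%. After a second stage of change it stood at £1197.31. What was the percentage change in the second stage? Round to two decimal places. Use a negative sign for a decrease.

-67.00%

After the first stage: £2368.29 × 1.532 = £3628.22028.
Second-stage multiplier: £1197.31 ÷ £3628.22028 ≈ 0.329999.
That is a change of -67.00%.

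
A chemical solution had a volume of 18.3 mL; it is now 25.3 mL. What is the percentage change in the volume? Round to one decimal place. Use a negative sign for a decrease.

38.3%

Change: 25.3 − 18.3 = 7.0.
Relative to the original: 7.0 ÷ 18.3 ≈ 38.3%.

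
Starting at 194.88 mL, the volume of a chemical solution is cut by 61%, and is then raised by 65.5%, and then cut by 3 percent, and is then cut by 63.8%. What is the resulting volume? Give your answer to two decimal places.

44.17 mL

Apply the 61% decrease: 194.88 × 0.39 = 76.0032.
After the 65.5% increase: 76.0032 × 1.655 = 125.785296.
After the 3% decrease: 125.785296 × 0.97 = 122.01173712.
63.8% decrease: 122.01173712 × 0.362 = 44.16824883744 ≈ 44.17.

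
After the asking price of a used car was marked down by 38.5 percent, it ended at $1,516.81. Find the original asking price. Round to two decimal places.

The overall multiplier applied was 0.615.
So the original asking price was $1,516.81 ÷ 0.615 ≈ $2,466.36.

$2,466.36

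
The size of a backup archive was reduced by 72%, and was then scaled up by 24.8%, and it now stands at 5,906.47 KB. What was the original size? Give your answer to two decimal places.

The overall multiplier applied was 0.28 × 1.248 = 0.34944.
So the original size was 5,906.47 ÷ 0.34944 ≈ 16,902.67 KB.

16,902.67 KB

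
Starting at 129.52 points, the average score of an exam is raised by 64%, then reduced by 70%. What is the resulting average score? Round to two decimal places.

63.72 points

After the 64% increase: 129.52 × 1.64 = 212.4128.
70% decrease: 212.4128 × 0.3 = 63.72384 ≈ 63.72.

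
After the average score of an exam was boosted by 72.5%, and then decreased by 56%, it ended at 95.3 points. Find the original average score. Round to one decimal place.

The overall multiplier applied was 1.725 × 0.44 = 0.759.
So the original average score was 95.3 ÷ 0.759 ≈ 125.6 points.

125.6 points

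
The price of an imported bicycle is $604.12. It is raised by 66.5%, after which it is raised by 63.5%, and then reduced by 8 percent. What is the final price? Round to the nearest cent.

After the 66.5% increase: $604.12 × 1.665 = $1005.8598.
Apply the 63.5% increase: $1005.8598 × 1.635 = $1644.580773.
Apply the 8% decrease: $1644.580773 × 0.92 = $1513.01431116 ≈ $1513.01.

$1513.01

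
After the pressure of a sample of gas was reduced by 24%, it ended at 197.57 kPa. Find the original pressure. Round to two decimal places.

The overall multiplier applied was 0.76.
So the original pressure was 197.57 ÷ 0.76 ≈ 259.96 kPa.

259.96 kPa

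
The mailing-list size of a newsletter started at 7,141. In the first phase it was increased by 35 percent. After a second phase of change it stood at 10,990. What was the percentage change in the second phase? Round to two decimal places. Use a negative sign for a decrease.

After the first phase: 7,141 × 1.35 = 9640.35.
Second-phase multiplier: 10,990 ÷ 9640.35 ≈ 1.14.
That is a change of 14.00%.

14.00%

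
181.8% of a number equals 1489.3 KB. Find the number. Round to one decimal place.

819.2 KB

1489.3 KB ÷ 1.818 ≈ 819.2 KB.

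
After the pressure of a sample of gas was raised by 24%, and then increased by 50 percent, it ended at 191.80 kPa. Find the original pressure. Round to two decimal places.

103.12 kPa

Undoing the 50% increase: 191.80 ÷ 1.5 ≈ 127.866667.
Undoing the 24% increase: 127.866667 ÷ 1.24 ≈ 103.12 kPa.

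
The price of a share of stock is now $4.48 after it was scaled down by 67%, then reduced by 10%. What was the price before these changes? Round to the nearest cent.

The overall multiplier applied was 0.33 × 0.9 = 0.297.
So the original price was $4.48 ÷ 0.297 ≈ $15.08.

$15.08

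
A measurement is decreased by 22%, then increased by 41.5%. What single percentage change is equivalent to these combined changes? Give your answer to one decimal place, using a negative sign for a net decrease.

10.4%

A 22% decrease multiplies by 0.78.
Then a 41.5% increase: 0.78 × 1.415 = 1.1037.
Overall factor 1.1037, i.e. 10.4%.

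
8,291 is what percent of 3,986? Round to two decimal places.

208.00%

8,291 ÷ 3,986 ≈ 208.00%.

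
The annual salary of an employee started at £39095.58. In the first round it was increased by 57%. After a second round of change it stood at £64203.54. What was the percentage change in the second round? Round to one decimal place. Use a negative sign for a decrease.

4.6%

After the first round: £39095.58 × 1.57 = £61380.0606.
Second-round multiplier: £64203.54 ÷ £61380.0606 ≈ 1.046.
That is a change of 4.6%.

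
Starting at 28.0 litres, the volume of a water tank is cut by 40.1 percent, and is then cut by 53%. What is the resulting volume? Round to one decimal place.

Each change multiplies by a factor: 0.599 × 0.47 = 0.28153.
28.0 × 0.28153 = 7.88284 ≈ 7.9.

7.9 litres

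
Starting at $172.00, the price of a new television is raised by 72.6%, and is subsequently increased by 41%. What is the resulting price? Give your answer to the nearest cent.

$418.59

Apply the 72.6% increase: $172.00 × 1.726 = $296.872.
41% increase: $296.872 × 1.41 = $418.58952 ≈ $418.59.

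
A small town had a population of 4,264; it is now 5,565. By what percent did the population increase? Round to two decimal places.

30.51%

Change: 5,565 − 4,264 = 1,301.
Relative to the original: 1,301 ÷ 4,264 ≈ 30.51%.
So the population increased by 30.51%.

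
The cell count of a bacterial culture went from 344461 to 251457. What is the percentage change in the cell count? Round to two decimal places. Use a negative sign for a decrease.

Change: 251457 − 344461 = -93004.
Relative to the original: -93004 ÷ 344461 ≈ -27.00%.

-27.00%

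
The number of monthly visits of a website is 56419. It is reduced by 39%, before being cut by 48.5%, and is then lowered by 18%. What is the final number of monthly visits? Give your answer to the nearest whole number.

After the 39% decrease: 56419 × 0.61 = 34415.59.
After the 48.5% decrease: 34415.59 × 0.515 = 17724.02885.
Apply the 18% decrease: 17724.02885 × 0.82 = 14533.703657 ≈ 14534.

14534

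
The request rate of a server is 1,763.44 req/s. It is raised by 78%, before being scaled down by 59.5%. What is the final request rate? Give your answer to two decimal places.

1,271.26 req/s

Each change multiplies by a factor: 1.78 × 0.405 = 0.7209.
1,763.44 × 0.7209 = 1271.263896 ≈ 1,271.26.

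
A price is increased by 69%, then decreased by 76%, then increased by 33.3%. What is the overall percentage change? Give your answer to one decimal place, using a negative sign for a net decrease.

-45.9%

The combined multiplier is 1.69 × 0.24 × 1.333 = 0.5406648.
That corresponds to a decrease of 45.9%.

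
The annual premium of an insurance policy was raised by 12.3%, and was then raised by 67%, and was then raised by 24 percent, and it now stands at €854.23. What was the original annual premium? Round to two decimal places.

€367.33

The overall multiplier applied was 1.123 × 1.67 × 1.24 = 2.3255084.
So the original annual premium was €854.23 ÷ 2.3255084 ≈ €367.33.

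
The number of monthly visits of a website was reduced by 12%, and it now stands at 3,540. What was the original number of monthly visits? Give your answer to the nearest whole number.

4,023

The overall multiplier applied was 0.88.
So the original number of monthly visits was 3,540 ÷ 0.88 ≈ 4,023.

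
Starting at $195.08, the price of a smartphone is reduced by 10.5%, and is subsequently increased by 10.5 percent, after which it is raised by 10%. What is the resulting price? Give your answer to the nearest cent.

$212.22

10.5% decrease: $195.08 × 0.895 = $174.5966.
After the 10.5% increase: $174.5966 × 1.105 = $192.929243.
10% increase: $192.929243 × 1.1 = $212.2221673 ≈ $212.22.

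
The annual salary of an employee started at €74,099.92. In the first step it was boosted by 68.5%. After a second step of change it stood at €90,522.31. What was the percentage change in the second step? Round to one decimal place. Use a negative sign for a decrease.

-27.5%

After the first step: €74,099.92 × 1.685 = €124858.3652.
Second-step multiplier: €90,522.31 ÷ €124858.3652 ≈ 0.725.
That is a change of -27.5%.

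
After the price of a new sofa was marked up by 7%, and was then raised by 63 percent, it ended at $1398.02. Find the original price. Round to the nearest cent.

Undoing the 63% increase: $1398.02 ÷ 1.63 ≈ $857.680982.
Undoing the 7% increase: $857.680982 ÷ 1.07 ≈ $801.57.

$801.57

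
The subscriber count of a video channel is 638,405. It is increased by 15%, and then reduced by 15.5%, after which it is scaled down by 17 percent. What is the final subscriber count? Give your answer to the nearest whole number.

After the 15% increase: 638,405 × 1.15 = 734165.75.
After the 15.5% decrease: 734165.75 × 0.845 = 620370.05875.
17% decrease: 620370.05875 × 0.83 = 514907.1487625 ≈ 514,907.

514,907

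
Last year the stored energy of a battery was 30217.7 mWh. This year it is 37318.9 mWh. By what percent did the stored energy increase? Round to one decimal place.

Change: 37318.9 − 30217.7 = 7101.2.
Relative to the original: 7101.2 ÷ 30217.7 ≈ 23.5%.
So the stored energy increased by 23.5%.

23.5%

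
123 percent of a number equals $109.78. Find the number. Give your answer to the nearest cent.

$109.78 ÷ 1.23 ≈ $89.25.

$89.25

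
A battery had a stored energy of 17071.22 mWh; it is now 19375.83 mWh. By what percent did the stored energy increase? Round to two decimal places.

Change: 19375.83 − 17071.22 = 2304.61.
Relative to the original: 2304.61 ÷ 17071.22 ≈ 13.50%.
So the stored energy increased by 13.50%.

13.50%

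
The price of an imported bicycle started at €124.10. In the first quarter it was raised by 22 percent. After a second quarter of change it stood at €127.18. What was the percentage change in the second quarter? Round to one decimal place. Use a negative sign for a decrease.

After the first quarter: €124.10 × 1.22 = €151.402.
Second-quarter multiplier: €127.18 ÷ €151.402 ≈ 0.84002.
That is a change of -16.0%.

-16.0%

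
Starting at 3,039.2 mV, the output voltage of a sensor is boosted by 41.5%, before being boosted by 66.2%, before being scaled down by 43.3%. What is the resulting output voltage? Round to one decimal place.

4,052.6 mV

Apply the 41.5% increase: 3,039.2 × 1.415 = 4300.468.
After the 66.2% increase: 4300.468 × 1.662 = 7147.377816.
43.3% decrease: 7147.377816 × 0.567 = 4052.563221672 ≈ 4,052.6.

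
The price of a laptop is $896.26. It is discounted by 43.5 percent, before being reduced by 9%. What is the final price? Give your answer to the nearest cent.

$460.81

After the 43.5% decrease: $896.26 × 0.565 = $506.3869.
After the 9% decrease: $506.3869 × 0.91 = $460.812079 ≈ $460.81.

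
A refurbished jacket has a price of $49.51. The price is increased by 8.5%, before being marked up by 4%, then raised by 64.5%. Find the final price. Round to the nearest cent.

$91.90

Apply the 8.5% increase: $49.51 × 1.085 = $53.71835.
4% increase: $53.71835 × 1.04 = $55.867084.
Apply the 64.5% increase: $55.867084 × 1.645 = $91.90135318 ≈ $91.90.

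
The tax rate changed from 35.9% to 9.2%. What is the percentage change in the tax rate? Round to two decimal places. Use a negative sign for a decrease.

-74.37%

The change is 9.2 − 35.9 = -26.7 percentage points.
Relative to the original 35.9%, that is -26.7 ÷ 35.9 ≈ -74.37%.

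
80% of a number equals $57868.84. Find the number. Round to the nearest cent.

$57868.84 ÷ 0.8 = $72336.05.

$72336.05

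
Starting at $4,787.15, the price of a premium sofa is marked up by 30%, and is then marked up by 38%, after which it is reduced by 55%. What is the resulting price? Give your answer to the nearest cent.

Each change multiplies by a factor: 1.3 × 1.38 × 0.45 = 0.8073.
$4,787.15 × 0.8073 = $3864.666195 ≈ $3,864.67.

$3,864.67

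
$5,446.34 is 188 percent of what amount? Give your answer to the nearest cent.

$5,446.34 ÷ 1.88 ≈ $2,896.99.

$2,896.99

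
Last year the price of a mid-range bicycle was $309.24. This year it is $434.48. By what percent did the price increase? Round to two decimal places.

40.50%

Change: $434.48 − $309.24 = $125.24.
Relative to the original: $125.24 ÷ $309.24 ≈ 40.50%.
So the price increased by 40.50%.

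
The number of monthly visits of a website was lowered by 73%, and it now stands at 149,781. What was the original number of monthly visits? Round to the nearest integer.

554,744

The overall multiplier applied was 0.27.
So the original number of monthly visits was 149,781 ÷ 0.27 ≈ 554,744.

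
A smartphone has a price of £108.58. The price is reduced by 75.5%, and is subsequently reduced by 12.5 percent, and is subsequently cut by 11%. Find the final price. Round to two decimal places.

Apply the 75.5% decrease: £108.58 × 0.245 = £26.6021.
After the 12.5% decrease: £26.6021 × 0.875 = £23.2768375.
11% decrease: £23.2768375 × 0.89 = £20.716385375 ≈ £20.72.

£20.72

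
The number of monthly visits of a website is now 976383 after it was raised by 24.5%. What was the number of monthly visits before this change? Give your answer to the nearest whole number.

The overall multiplier applied was 1.245.
So the original number of monthly visits was 976383 ÷ 1.245 ≈ 784243.

784243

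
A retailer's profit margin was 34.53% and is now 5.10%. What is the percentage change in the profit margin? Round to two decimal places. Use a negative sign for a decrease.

The change is 5.10 − 34.53 = -29.43 percentage points.
Relative to the original 34.53%, that is -29.43 ÷ 34.53 ≈ -85.23%.

-85.23%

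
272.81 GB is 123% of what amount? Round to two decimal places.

272.81 GB ÷ 1.23 ≈ 221.80 GB.

221.80 GB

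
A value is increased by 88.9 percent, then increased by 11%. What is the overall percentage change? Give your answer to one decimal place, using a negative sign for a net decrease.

An 88.9% increase multiplies by 1.889.
Then an 11% increase: 1.889 × 1.11 = 2.09679.
Overall factor 2.09679, i.e. 109.7%.

109.7%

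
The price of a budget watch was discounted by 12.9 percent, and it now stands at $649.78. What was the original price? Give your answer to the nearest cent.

$746.02

The overall multiplier applied was 0.871.
So the original price was $649.78 ÷ 0.871 ≈ $746.02.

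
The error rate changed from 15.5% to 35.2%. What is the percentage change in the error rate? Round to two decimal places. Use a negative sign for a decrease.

127.10%

The change is 35.2 − 15.5 = 19.7 percentage points.
Relative to the original 15.5%, that is 19.7 ÷ 15.5 ≈ 127.10%.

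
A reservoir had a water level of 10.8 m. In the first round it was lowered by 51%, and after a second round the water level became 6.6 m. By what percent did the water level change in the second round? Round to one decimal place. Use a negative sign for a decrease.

After the first round: 10.8 × 0.49 = 5.292.
Second-round multiplier: 6.6 ÷ 5.292 ≈ 1.24717.
That is a change of 24.7%.

24.7%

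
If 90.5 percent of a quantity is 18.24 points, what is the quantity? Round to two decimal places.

18.24 points ÷ 0.905 ≈ 20.15 points.

20.15 points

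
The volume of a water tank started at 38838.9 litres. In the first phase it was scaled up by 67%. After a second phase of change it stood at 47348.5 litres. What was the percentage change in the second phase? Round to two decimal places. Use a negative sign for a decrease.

-27.00%

After the first phase: 38838.9 × 1.67 = 64860.963.
Second-phase multiplier: 47348.5 ÷ 64860.963 ≈ 0.73.
That is a change of -27.00%.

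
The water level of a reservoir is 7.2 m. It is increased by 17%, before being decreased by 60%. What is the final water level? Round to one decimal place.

Each change multiplies by a factor: 1.17 × 0.4 = 0.468.
7.2 × 0.468 = 3.3696 ≈ 3.4.

3.4 m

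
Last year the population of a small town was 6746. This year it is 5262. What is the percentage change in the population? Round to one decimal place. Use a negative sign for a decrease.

-22.0%

Change: 5262 − 6746 = -1484.
Relative to the original: -1484 ÷ 6746 ≈ -22.0%.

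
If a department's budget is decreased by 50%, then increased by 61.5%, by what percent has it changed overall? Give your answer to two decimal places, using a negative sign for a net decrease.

-19.25%

A 50% decrease multiplies by 0.5.
Then a 61.5% increase: 0.5 × 1.615 = 0.8075.
Overall factor 0.8075, i.e. -19.25%.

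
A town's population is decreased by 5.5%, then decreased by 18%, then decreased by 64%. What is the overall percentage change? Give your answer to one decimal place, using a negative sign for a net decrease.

-72.1%

A 5.5% decrease multiplies by 0.945.
Then an 18% decrease: 0.945 × 0.82 = 0.7749.
Then a 64% decrease: 0.7749 × 0.36 = 0.278964.
Overall factor 0.278964, i.e. -72.1%.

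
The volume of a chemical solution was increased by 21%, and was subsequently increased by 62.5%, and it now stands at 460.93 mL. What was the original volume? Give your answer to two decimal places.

The overall multiplier applied was 1.21 × 1.625 = 1.96625.
So the original volume was 460.93 ÷ 1.96625 ≈ 234.42 mL.

234.42 mL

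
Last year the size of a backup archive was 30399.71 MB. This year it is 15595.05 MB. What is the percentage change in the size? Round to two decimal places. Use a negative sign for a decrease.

Change: 15595.05 − 30399.71 = -14804.66.
Relative to the original: -14804.66 ÷ 30399.71 ≈ -48.70%.

-48.70%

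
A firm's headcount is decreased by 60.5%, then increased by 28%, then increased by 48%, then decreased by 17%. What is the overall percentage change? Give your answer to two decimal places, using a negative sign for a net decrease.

A 60.5% decrease multiplies by 0.395.
Then a 28% increase: 0.395 × 1.28 = 0.5056.
Then a 48% increase: 0.5056 × 1.48 = 0.748288.
Then a 17% decrease: 0.748288 × 0.83 = 0.62107904.
Overall factor 0.62107904, i.e. -37.89%.

-37.89%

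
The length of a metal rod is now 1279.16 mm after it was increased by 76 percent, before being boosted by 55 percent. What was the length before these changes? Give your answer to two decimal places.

Undoing the 55% increase: 1279.16 ÷ 1.55 ≈ 825.264516.
Undoing the 76% increase: 825.264516 ÷ 1.76 ≈ 468.90 mm.

468.90 mm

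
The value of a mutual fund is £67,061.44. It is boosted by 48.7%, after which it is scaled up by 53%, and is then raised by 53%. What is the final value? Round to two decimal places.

Each change multiplies by a factor: 1.487 × 1.53 × 1.53 = 3.4809183.
£67,061.44 × 3.4809183 = £233435.393720352 ≈ £233,435.39.

£233,435.39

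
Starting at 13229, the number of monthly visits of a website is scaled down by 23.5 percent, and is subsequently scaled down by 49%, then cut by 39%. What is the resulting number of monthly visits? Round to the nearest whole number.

3148

Each change multiplies by a factor: 0.765 × 0.51 × 0.61 = 0.2379915.
13229 × 0.2379915 = 3148.3895535 ≈ 3148.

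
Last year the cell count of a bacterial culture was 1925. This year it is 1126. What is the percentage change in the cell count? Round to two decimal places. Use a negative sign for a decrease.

-41.51%

Change: 1126 − 1925 = -799.
Relative to the original: -799 ÷ 1925 ≈ -41.51%.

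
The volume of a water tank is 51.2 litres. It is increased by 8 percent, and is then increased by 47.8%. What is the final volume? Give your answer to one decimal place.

Each change multiplies by a factor: 1.08 × 1.478 = 1.59624.
51.2 × 1.59624 = 81.727488 ≈ 81.7.

81.7 litres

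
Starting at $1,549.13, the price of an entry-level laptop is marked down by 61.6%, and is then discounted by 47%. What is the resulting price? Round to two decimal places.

$315.28

Each change multiplies by a factor: 0.384 × 0.53 = 0.20352.
$1,549.13 × 0.20352 = $315.2789376 ≈ $315.28.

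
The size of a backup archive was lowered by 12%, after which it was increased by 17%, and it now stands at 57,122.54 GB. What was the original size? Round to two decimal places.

The overall multiplier applied was 0.88 × 1.17 = 1.0296.
So the original size was 57,122.54 ÷ 1.0296 ≈ 55,480.32 GB.

55,480.32 GB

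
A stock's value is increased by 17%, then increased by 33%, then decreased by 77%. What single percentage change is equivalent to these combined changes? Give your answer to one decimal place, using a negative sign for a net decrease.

A 17% increase multiplies by 1.17.
Then a 33% increase: 1.17 × 1.33 = 1.5561.
Then a 77% decrease: 1.5561 × 0.23 = 0.357903.
Overall factor 0.357903, i.e. -64.2%.

-64.2%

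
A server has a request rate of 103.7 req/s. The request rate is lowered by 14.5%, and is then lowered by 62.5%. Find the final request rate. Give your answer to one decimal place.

33.2 req/s

Each change multiplies by a factor: 0.855 × 0.375 = 0.320625.
103.7 × 0.320625 = 33.2488125 ≈ 33.2.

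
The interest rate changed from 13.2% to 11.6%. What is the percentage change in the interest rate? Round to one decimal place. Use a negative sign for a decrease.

The change is 11.6 − 13.2 = -1.6 percentage points.
Relative to the original 13.2%, that is -1.6 ÷ 13.2 ≈ -12.1%.

-12.1%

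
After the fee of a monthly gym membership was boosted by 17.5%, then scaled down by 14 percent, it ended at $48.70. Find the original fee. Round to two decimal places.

The overall multiplier applied was 1.175 × 0.86 = 1.0105.
So the original fee was $48.70 ÷ 1.0105 ≈ $48.19.

$48.19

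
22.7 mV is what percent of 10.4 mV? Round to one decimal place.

218.3%

22.7 mV ÷ 10.4 mV ≈ 218.3%.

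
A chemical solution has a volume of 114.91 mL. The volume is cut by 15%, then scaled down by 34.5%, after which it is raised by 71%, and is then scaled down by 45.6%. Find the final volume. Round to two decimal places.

59.51 mL

Each change multiplies by a factor: 0.85 × 0.655 × 1.71 × 0.544 = 0.51791112.
114.91 × 0.51791112 = 59.5131667992 ≈ 59.51.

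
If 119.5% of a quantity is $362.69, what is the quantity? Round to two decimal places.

$362.69 ÷ 1.195 ≈ $303.51.

$303.51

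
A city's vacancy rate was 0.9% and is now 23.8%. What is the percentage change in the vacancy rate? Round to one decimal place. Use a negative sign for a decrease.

2544.4%

The change is 23.8 − 0.9 = 22.9 percentage points.
Relative to the original 0.9%, that is 22.9 ÷ 0.9 ≈ 2544.4%.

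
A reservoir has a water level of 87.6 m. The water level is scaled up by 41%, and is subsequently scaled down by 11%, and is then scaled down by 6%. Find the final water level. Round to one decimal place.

Each change multiplies by a factor: 1.41 × 0.89 × 0.94 = 1.179606.
87.6 × 1.179606 = 103.3334856 ≈ 103.3.

103.3 m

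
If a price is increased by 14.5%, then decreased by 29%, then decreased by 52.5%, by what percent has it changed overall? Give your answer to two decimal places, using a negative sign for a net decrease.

-61.38%

The combined multiplier is 1.145 × 0.71 × 0.475 = 0.38615125.
That corresponds to a decrease of 61.38%.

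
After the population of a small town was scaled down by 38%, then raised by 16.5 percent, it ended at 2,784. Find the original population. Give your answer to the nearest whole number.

3,854

Undoing the 16.5% increase: 2,784 ÷ 1.165 ≈ 2389.699571.
Undoing the 38% decrease: 2389.699571 ÷ 0.62 ≈ 3,854.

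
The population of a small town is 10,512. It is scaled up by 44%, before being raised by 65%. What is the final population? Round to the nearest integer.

24,977

Apply the 44% increase: 10,512 × 1.44 = 15137.28.
65% increase: 15137.28 × 1.65 = 24976.512 ≈ 24,977.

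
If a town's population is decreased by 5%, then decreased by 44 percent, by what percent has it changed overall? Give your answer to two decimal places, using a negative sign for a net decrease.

A 5% decrease multiplies by 0.95.
Then a 44% decrease: 0.95 × 0.56 = 0.532.
Overall factor 0.532, i.e. -46.80%.

-46.80%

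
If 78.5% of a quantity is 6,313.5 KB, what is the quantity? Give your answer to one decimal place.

8,042.7 KB

6,313.5 KB ÷ 0.785 ≈ 8,042.7 KB.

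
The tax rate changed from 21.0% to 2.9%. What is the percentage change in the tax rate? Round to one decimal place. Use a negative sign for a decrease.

-86.2%

The change is 2.9 − 21.0 = -18.1 percentage points.
Relative to the original 21.0%, that is -18.1 ÷ 21.0 ≈ -86.2%.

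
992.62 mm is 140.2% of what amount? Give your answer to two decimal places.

992.62 mm ÷ 1.402 ≈ 708.00 mm.

708.00 mm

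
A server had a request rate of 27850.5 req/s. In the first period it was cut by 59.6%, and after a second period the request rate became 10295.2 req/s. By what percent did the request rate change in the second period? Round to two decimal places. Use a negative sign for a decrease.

After the first period: 27850.5 × 0.404 = 11251.602.
Second-period multiplier: 10295.2 ÷ 11251.602 ≈ 0.914999.
That is a change of -8.50%.

-8.50%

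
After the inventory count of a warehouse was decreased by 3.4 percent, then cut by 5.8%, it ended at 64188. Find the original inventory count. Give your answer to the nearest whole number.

70538

The overall multiplier applied was 0.966 × 0.942 = 0.909972.
So the original inventory count was 64188 ÷ 0.909972 ≈ 70538.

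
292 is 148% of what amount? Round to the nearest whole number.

197

292 ÷ 1.48 ≈ 197.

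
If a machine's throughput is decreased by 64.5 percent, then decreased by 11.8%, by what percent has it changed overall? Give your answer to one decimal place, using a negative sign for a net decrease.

A 64.5% decrease multiplies by 0.355.
Then an 11.8% decrease: 0.355 × 0.882 = 0.31311.
Overall factor 0.31311, i.e. -68.7%.

-68.7%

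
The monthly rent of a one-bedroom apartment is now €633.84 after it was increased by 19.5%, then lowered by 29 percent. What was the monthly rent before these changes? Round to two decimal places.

The overall multiplier applied was 1.195 × 0.71 = 0.84845.
So the original monthly rent was €633.84 ÷ 0.84845 ≈ €747.06.

€747.06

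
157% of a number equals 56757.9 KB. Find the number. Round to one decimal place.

56757.9 KB ÷ 1.57 ≈ 36151.5 KB.

36151.5 KB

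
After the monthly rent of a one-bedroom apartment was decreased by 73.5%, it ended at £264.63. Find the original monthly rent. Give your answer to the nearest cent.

The overall multiplier applied was 0.265.
So the original monthly rent was £264.63 ÷ 0.265 ≈ £998.60.

£998.60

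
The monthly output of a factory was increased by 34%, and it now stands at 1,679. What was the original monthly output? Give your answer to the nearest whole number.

1,253

The overall multiplier applied was 1.34.
So the original monthly output was 1,679 ÷ 1.34 ≈ 1,253.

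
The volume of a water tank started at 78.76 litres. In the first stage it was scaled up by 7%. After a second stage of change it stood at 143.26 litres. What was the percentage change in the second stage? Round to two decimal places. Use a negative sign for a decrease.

69.99%

After the first stage: 78.76 × 1.07 = 84.2732.
Second-stage multiplier: 143.26 ÷ 84.2732 ≈ 1.699947.
That is a change of 69.99%.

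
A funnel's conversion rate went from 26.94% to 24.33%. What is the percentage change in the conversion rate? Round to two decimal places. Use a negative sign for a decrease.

-9.69%

The change is 24.33 − 26.94 = -2.61 percentage points.
Relative to the original 26.94%, that is -2.61 ÷ 26.94 ≈ -9.69%.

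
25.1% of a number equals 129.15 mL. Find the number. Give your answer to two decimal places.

514.54 mL

129.15 mL ÷ 0.251 ≈ 514.54 mL.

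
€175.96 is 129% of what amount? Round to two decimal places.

€136.40

€175.96 ÷ 1.29 ≈ €136.40.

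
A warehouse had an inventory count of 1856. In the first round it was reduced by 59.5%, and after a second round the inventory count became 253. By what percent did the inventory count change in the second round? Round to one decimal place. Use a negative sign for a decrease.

-66.3%

After the first round: 1856 × 0.405 = 751.68.
Second-round multiplier: 253 ÷ 751.68 ≈ 0.33658.
That is a change of -66.3%.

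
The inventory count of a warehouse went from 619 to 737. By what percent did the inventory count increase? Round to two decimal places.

Change: 737 − 619 = 118.
Relative to the original: 118 ÷ 619 ≈ 19.06%.
So the inventory count increased by 19.06%.

19.06%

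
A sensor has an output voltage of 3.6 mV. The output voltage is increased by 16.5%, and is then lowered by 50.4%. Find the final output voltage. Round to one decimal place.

2.1 mV

Each change multiplies by a factor: 1.165 × 0.496 = 0.57784.
3.6 × 0.57784 = 2.080224 ≈ 2.1.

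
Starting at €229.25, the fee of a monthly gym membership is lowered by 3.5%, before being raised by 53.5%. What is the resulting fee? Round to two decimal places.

€339.58

Each change multiplies by a factor: 0.965 × 1.535 = 1.481275.
€229.25 × 1.481275 = €339.58229375 ≈ €339.58.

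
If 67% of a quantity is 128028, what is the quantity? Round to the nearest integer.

191087

128028 ÷ 0.67 ≈ 191087.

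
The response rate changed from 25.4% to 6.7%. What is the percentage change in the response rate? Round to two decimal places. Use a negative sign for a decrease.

-73.62%

The change is 6.7 − 25.4 = -18.7 percentage points.
Relative to the original 25.4%, that is -18.7 ÷ 25.4 ≈ -73.62%.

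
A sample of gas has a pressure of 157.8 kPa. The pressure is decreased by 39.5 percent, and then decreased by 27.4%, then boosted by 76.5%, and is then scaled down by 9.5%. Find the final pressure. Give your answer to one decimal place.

Each change multiplies by a factor: 0.605 × 0.726 × 1.765 × 0.905 = 0.70159305975.
157.8 × 0.70159305975 = 110.71138482855 ≈ 110.7.

110.7 kPa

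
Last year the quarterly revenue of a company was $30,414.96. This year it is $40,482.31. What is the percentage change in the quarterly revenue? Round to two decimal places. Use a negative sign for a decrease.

Change: $40,482.31 − $30,414.96 = $10,067.35.
Relative to the original: $10,067.35 ÷ $30,414.96 ≈ 33.10%.

33.10%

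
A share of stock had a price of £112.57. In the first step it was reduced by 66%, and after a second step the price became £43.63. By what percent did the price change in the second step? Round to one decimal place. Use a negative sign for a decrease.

14.0%

After the first step: £112.57 × 0.34 = £38.2738.
Second-step multiplier: £43.63 ÷ £38.2738 ≈ 1.13994.
That is a change of 14.0%.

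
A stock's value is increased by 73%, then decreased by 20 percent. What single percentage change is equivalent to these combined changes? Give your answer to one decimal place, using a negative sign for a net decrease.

38.4%

A 73% increase multiplies by 1.73.
Then a 20% decrease: 1.73 × 0.8 = 1.384.
Overall factor 1.384, i.e. 38.4%.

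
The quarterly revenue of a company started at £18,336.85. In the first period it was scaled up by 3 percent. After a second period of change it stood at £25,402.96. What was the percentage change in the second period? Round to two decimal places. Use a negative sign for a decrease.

34.50%

After the first period: £18,336.85 × 1.03 = £18886.9555.
Second-period multiplier: £25,402.96 ÷ £18886.9555 ≈ 1.345.
That is a change of 34.50%.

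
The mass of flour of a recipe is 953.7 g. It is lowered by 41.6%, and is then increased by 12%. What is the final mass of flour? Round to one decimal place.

623.8 g

Each change multiplies by a factor: 0.584 × 1.12 = 0.65408.
953.7 × 0.65408 = 623.796096 ≈ 623.8.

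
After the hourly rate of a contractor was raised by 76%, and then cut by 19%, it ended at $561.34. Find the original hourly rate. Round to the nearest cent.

The overall multiplier applied was 1.76 × 0.81 = 1.4256.
So the original hourly rate was $561.34 ÷ 1.4256 ≈ $393.76.

$393.76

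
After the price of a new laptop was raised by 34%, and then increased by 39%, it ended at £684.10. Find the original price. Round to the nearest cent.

£367.28

The overall multiplier applied was 1.34 × 1.39 = 1.8626.
So the original price was £684.10 ÷ 1.8626 ≈ £367.28.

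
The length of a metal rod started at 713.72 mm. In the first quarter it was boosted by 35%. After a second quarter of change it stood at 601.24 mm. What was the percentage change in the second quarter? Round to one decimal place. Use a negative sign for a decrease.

-37.6%

After the first quarter: 713.72 × 1.35 = 963.522.
Second-quarter multiplier: 601.24 ÷ 963.522 ≈ 0.624.
That is a change of -37.6%.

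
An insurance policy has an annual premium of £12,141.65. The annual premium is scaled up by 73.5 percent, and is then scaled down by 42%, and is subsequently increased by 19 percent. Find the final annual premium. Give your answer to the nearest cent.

Apply the 73.5% increase: £12,141.65 × 1.735 = £21065.76275.
Apply the 42% decrease: £21065.76275 × 0.58 = £12218.142395.
Apply the 19% increase: £12218.142395 × 1.19 = £14539.58945005 ≈ £14,539.59.

£14,539.59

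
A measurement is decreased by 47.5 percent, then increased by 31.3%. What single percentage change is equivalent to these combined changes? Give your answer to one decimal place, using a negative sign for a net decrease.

-31.1%

The combined multiplier is 0.525 × 1.313 = 0.689325.
That corresponds to a decrease of 31.1%.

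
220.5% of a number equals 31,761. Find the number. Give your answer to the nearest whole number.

31,761 ÷ 2.205 ≈ 14,404.

14,404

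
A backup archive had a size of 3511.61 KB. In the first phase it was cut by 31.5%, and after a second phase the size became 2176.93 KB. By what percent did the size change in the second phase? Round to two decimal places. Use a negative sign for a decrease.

After the first phase: 3511.61 × 0.685 = 2405.45285.
Second-phase multiplier: 2176.93 ÷ 2405.45285 ≈ 0.904998.
That is a change of -9.50%.

-9.50%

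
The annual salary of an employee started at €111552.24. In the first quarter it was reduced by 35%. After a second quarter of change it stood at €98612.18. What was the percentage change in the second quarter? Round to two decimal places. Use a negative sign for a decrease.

After the first quarter: €111552.24 × 0.65 = €72508.956.
Second-quarter multiplier: €98612.18 ÷ €72508.956 ≈ 1.36.
That is a change of 36.00%.

36.00%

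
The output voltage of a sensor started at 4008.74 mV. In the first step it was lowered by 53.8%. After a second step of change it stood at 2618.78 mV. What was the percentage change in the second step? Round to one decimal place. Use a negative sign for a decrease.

41.4%

After the first step: 4008.74 × 0.462 = 1852.03788.
Second-step multiplier: 2618.78 ÷ 1852.03788 ≈ 1.414.
That is a change of 41.4%.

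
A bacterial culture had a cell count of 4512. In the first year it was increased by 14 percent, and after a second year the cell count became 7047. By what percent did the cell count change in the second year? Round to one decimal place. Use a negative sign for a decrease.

37.0%

After the first year: 4512 × 1.14 = 5143.68.
Second-year multiplier: 7047 ÷ 5143.68 ≈ 1.37003.
That is a change of 37.0%.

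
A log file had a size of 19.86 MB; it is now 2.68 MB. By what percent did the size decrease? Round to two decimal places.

Change: 2.68 − 19.86 = -17.18.
Relative to the original: -17.18 ÷ 19.86 ≈ -86.51%.
So the size decreased by 86.51%.

86.51%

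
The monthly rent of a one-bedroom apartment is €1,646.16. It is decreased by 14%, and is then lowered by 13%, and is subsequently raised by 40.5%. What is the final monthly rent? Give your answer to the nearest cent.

€1,730.48

14% decrease: €1,646.16 × 0.86 = €1415.6976.
After the 13% decrease: €1415.6976 × 0.87 = €1231.656912.
After the 40.5% increase: €1231.656912 × 1.405 = €1730.47796136 ≈ €1,730.48.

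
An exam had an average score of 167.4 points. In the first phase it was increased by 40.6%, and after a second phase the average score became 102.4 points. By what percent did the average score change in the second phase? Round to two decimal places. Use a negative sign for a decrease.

After the first phase: 167.4 × 1.406 = 235.3644.
Second-phase multiplier: 102.4 ÷ 235.3644 ≈ 0.43507.
That is a change of -56.49%.

-56.49%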